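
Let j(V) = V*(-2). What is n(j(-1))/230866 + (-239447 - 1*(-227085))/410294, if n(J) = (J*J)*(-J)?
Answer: -714311961/23680733651 ≈ -0.030164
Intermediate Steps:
j(V) = -2*V
n(J) = -J**3 (n(J) = J**2*(-J) = -J**3)
n(j(-1))/230866 + (-239447 - 1*(-227085))/410294 = -(-2*(-1))**3/230866 + (-239447 - 1*(-227085))/410294 = -1*2**3*(1/230866) + (-239447 + 227085)*(1/410294) = -1*8*(1/230866) - 12362*1/410294 = -8*1/230866 - 6181/205147 = -4/115433 - 6181/205147 = -714311961/23680733651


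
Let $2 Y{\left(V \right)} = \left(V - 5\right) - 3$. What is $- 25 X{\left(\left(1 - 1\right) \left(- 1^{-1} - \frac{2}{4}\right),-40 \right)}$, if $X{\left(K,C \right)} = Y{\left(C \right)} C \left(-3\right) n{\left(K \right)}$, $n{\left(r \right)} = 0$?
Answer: $0$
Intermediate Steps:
$Y{\left(V \right)} = -4 + \frac{V}{2}$ ($Y{\left(V \right)} = \frac{\left(V - 5\right) - 3}{2} = \frac{\left(-5 + V\right) - 3}{2} = \frac{-8 + V}{2} = -4 + \frac{V}{2}$)
$X{\left(K,C \right)} = 0$ ($X{\left(K,C \right)} = \left(-4 + \frac{C}{2}\right) C \left(-3\right) 0 = C \left(-4 + \frac{C}{2}\right) \left(-3\right) 0 = - 3 C \left(-4 + \frac{C}{2}\right) 0 = 0$)
$- 25 X{\left(\left(1 - 1\right) \left(- 1^{-1} - \frac{2}{4}\right),-40 \right)} = \left(-25\right) 0 = 0$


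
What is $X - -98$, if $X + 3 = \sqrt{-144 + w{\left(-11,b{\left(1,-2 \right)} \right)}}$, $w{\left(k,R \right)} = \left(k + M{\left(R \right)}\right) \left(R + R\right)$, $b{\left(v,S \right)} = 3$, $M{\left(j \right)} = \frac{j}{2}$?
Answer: $95 + i \sqrt{201} \approx 95.0 + 14.177 i$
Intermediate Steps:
$M{\left(j \right)} = \frac{j}{2}$ ($M{\left(j \right)} = j \frac{1}{2} = \frac{j}{2}$)
$w{\left(k,R \right)} = 2 R \left(k + \frac{R}{2}\right)$ ($w{\left(k,R \right)} = \left(k + \frac{R}{2}\right) \left(R + R\right) = \left(k + \frac{R}{2}\right) 2 R = 2 R \left(k + \frac{R}{2}\right)$)
$X = -3 + i \sqrt{201}$ ($X = -3 + \sqrt{-144 + 3 \left(3 + 2 \left(-11\right)\right)} = -3 + \sqrt{-144 + 3 \left(3 - 22\right)} = -3 + \sqrt{-144 + 3 \left(-19\right)} = -3 + \sqrt{-144 - 57} = -3 + \sqrt{-201} = -3 + i \sqrt{201} \approx -3.0 + 14.177 i$)
$X - -98 = \left(-3 + i \sqrt{201}\right) - -98 = \left(-3 + i \sqrt{201}\right) + 98 = 95 + i \sqrt{201}$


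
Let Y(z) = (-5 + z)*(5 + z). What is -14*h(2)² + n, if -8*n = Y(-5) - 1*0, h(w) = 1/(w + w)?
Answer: -7/8 ≈ -0.87500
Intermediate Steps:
h(w) = 1/(2*w)
n = 0 (n = -((-25 + (-5)²) - 1*0)/8 = -((-25 + 25) + 0)/8 = -(0 + 0)/8 = -⅛*0 = 0)
-14*h(2)² + n = -14*((½)/2)² + 0 = -14*((½)*(½))² + 0 = -14*(¼)² + 0 = -14*1/16 + 0 = -7/8 + 0 = -7/8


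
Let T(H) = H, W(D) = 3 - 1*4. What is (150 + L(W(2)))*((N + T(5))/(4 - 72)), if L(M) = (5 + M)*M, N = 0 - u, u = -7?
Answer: -438/17 ≈ -25.765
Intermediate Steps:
W(D) = -1 (W(D) = 3 - 4 = -1)
N = 7 (N = 0 - 1*(-7) = 0 + 7 = 7)
L(M) = M*(5 + M)
(150 + L(W(2)))*((N + T(5))/(4 - 72)) = (150 - (5 - 1))*((7 + 5)/(4 - 72)) = (150 - 1*4)*(12/(-68)) = (150 - 4)*(12*(-1/68)) = 146*(-3/17) = -438/17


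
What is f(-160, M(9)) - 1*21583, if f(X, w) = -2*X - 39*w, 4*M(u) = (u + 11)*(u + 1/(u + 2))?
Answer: -253393/11 ≈ -23036.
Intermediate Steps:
M(u) = (11 + u)*(u + 1/(2 + u))/4 (M(u) = ((u + 11)*(u + 1/(u + 2)))/4 = ((11 + u)*(u + 1/(2 + u)))/4 = (11 + u)*(u + 1/(2 + u))/4)
f(X, w) = -39*w - 2*X
f(-160, M(9)) - 1*21583 = (-39*(11 + 9**3 + 13*9**2 + 23*9)/(4*(2 + 9)) - 2*(-160)) - 1*21583 = (-39*(11 + 729 + 13*81 + 207)/(4*11) + 320) - 21583 = (-39*(11 + 729 + 1053 + 207)/(4*11) + 320) - 21583 = (-39*2000/(4*11) + 320) - 21583 = (-39*500/11 + 320) - 21583 = (-19500/11 + 320) - 21583 = -15980/11 - 21583 = -253393/11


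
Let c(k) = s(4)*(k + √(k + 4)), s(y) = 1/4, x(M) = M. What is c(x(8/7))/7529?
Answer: 2/52703 + 3*√7/105406 ≈ 0.00011325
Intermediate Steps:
s(y) = ¼
c(k) = k/4 + √(4 + k)/4 (c(k) = (k + √(k + 4))/4 = (k + √(4 + k))/4 = k/4 + √(4 + k)/4)
c(x(8/7))/7529 = ((8/7)/4 + √(4 + 8/7)/4)/7529 = ((8*(⅐))/4 + √(4 + 8*(⅐))/4)*(1/7529) = ((¼)*(8/7) + √(4 + 8/7)/4)*(1/7529) = (2/7 + √(36/7)/4)*(1/7529) = (2/7 + (6*√7/7)/4)*(1/7529) = (2/7 + 3*√7/14)*(1/7529) = 2/52703 + 3*√7/105406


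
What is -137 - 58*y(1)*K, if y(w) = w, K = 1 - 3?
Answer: -21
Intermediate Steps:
K = -2
-137 - 58*y(1)*K = -137 - 58*(-2) = -137 + 116 = -21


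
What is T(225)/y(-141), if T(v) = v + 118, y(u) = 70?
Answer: 49/10 ≈ 4.9000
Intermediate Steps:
T(v) = 118 + v
T(225)/y(-141) = (118 + 225)/70 = 343*(1/70) = 49/10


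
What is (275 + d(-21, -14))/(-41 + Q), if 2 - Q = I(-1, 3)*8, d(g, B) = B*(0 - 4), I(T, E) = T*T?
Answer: -331/47 ≈ -7.0426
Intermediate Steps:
I(T, E) = T²
d(g, B) = -4*B (d(g, B) = B*(-4) = -4*B)
Q = -6 (Q = 2 - (-1)²*8 = 2 - 8 = -6)
(275 + d(-21, -14))/(-41 + Q) = (275 - 4*(-14))/(-41 - 6) = (275 + 56)/(-47) = 331*(-1/47) = -331/47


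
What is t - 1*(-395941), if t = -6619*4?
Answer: 369465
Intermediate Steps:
t = -26476
t - 1*(-395941) = -26476 - 1*(-395941) = -26476 + 395941 = 369465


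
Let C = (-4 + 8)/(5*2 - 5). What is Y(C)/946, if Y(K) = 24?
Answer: 12/473 ≈ 0.025370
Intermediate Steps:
C = ⅘ (C = 4/(10 - 5) = 4/5 = 4*(⅕) = ⅘ ≈ 0.80000)
Y(C)/946 = 24/946 = 24*(1/946) = 12/473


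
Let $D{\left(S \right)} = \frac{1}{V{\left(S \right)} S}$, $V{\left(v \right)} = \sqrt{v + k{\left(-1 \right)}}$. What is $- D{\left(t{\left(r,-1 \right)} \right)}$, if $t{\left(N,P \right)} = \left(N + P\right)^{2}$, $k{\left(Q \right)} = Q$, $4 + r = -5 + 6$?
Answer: $- \frac{\sqrt{15}}{240} \approx -0.016137$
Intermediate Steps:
$r = -3$ ($r = -4 + \left(-5 + 6\right) = -4 + 1 = -3$)
$V{\left(v \right)} = \sqrt{-1 + v}$ ($V{\left(v \right)} = \sqrt{v - 1} = \sqrt{-1 + v}$)
$D{\left(S \right)} = \frac{1}{S \sqrt{-1 + S}}$ ($D{\left(S \right)} = \frac{1}{\sqrt{-1 + S} S} = \frac{1}{S \sqrt{-1 + S}}$)
$- D{\left(t{\left(r,-1 \right)} \right)} = - \frac{1}{\left(-3 - 1\right)^{2} \sqrt{-1 + \left(-3 - 1\right)^{2}}} = - \frac{1}{\left(-4\right)^{2} \sqrt{-1 + \left(-4\right)^{2}}} = - \frac{1}{16 \sqrt{-1 + 16}} = - \frac{1}{16 \sqrt{15}} = - \frac{\frac{1}{15} \sqrt{15}}{16} = - \frac{\sqrt{15}}{240}$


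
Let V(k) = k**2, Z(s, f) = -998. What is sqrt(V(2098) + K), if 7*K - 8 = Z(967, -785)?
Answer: sqrt(215671666)/7 ≈ 2098.0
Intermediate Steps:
K = -990/7 (K = 8/7 + (1/7)*(-998) = 8/7 - 998/7 = -990/7 ≈ -141.43)
sqrt(V(2098) + K) = sqrt(2098**2 - 990/7) = sqrt(4401604 - 990/7) = sqrt(30810238/7) = sqrt(215671666)/7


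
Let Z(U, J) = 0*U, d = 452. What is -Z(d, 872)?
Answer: 0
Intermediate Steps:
Z(U, J) = 0
-Z(d, 872) = -1*0 = 0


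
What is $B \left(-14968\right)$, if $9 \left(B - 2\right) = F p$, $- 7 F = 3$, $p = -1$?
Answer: $- \frac{643624}{21} \approx -30649.0$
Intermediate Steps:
$F = - \frac{3}{7}$ ($F = \left(- \frac{1}{7}\right) 3 = - \frac{3}{7} \approx -0.42857$)
$B = \frac{43}{21}$ ($B = 2 + \frac{\left(- \frac{3}{7}\right) \left(-1\right)}{9} = 2 + \frac{1}{9} \cdot \frac{3}{7} = 2 + \frac{1}{21} = \frac{43}{21} \approx 2.0476$)
$B \left(-14968\right) = \frac{43}{21} \left(-14968\right) = - \frac{643624}{21}$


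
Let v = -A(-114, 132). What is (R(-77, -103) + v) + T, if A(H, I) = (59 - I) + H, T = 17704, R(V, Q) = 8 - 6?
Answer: 17893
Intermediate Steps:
R(V, Q) = 2
A(H, I) = 59 + H - I
v = 187 (v = -(59 - 114 - 1*132) = -(59 - 114 - 132) = -1*(-187) = 187)
(R(-77, -103) + v) + T = (2 + 187) + 17704 = 189 + 17704 = 17893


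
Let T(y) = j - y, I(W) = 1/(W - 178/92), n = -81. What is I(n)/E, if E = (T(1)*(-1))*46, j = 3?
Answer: 1/7630 ≈ 0.00013106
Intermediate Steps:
I(W) = 1/(-89/46 + W) (I(W) = 1/(W - 178*1/92) = 1/(W - 89/46) = 1/(-89/46 + W))
T(y) = 3 - y
E = -92 (E = ((3 - 1*1)*(-1))*46 = ((3 - 1)*(-1))*46 = (2*(-1))*46 = -2*46 = -92)
I(n)/E = (46/(-89 + 46*(-81)))/(-92) = (46/(-89 - 3726))*(-1/92) = (46/(-3815))*(-1/92) = (46*(-1/3815))*(-1/92) = -46/3815*(-1/92) = 1/7630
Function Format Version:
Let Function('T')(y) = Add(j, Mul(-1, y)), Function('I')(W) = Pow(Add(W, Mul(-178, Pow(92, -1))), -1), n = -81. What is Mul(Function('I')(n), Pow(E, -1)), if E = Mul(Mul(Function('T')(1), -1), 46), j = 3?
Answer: Rational(1, 7630) ≈ 0.00013106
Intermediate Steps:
Function('I')(W) = Pow(Add(Rational(-89, 46), W), -1) (Function('I')(W) = Pow(Add(W, Mul(-178, Rational(1, 92))), -1) = Pow(Add(W, Rational(-89, 46)), -1) = Pow(Add(Rational(-89, 46), W), -1))
Function('T')(y) = Add(3, Mul(-1, y))
E = -92 (E = Mul(Mul(Add(3, Mul(-1, 1)), -1), 46) = Mul(Mul(Add(3, -1), -1), 46) = Mul(Mul(2, -1), 46) = Mul(-2, 46) = -92)
Mul(Function('I')(n), Pow(E, -1)) = Mul(Mul(46, Pow(Add(-89, Mul(46, -81)), -1)), Pow(-92, -1)) = Mul(Mul(46, Pow(Add(-89, -3726), -1)), Rational(-1, 92)) = Mul(Mul(46, Pow(-3815, -1)), Rational(-1, 92)) = Mul(Mul(46, Rational(-1, 3815)), Rational(-1, 92)) = Mul(Rational(-46, 3815), Rational(-1, 92)) = Rational(1, 7630)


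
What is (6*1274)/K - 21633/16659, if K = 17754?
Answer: -14262827/16431327 ≈ -0.86803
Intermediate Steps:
(6*1274)/K - 21633/16659 = (6*1274)/17754 - 21633/16659 = 7644*(1/17754) - 21633*1/16659 = 1274/2959 - 7211/5553 = -14262827/16431327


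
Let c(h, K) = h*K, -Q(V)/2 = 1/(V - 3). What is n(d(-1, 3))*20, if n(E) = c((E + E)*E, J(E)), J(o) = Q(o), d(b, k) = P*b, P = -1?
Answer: 40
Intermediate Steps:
Q(V) = -2/(-3 + V) (Q(V) = -2/(V - 3) = -2/(-3 + V))
d(b, k) = -b
J(o) = -2/(-3 + o)
c(h, K) = K*h
n(E) = -4*E²/(-3 + E) (n(E) = (-2/(-3 + E))*((E + E)*E) = (-2/(-3 + E))*((2*E)*E) = (-2/(-3 + E))*(2*E²) = -4*E²/(-3 + E))
n(d(-1, 3))*20 = -4*(-1*(-1))²/(-3 - 1*(-1))*20 = -4*1²/(-3 + 1)*20 = -4*1/(-2)*20 = -4*1*(-½)*20 = 2*20 = 40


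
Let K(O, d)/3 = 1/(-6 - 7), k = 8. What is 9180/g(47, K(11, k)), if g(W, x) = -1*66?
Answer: -1530/11 ≈ -139.09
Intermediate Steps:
K(O, d) = -3/13 (K(O, d) = 3/(-6 - 7) = 3/(-13) = 3*(-1/13) = -3/13)
g(W, x) = -66
9180/g(47, K(11, k)) = 9180/(-66) = 9180*(-1/66) = -1530/11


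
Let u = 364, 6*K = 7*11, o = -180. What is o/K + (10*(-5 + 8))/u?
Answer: -27915/2002 ≈ -13.944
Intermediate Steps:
K = 77/6 (K = (7*11)/6 = (⅙)*77 = 77/6 ≈ 12.833)
o/K + (10*(-5 + 8))/u = -180/77/6 + (10*(-5 + 8))/364 = -180*6/77 + (10*3)*(1/364) = -1080/77 + 30*(1/364) = -1080/77 + 15/182 = -27915/2002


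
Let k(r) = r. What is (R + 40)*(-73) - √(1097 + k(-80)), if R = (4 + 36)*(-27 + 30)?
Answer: -11680 - 3*√113 ≈ -11712.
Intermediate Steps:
R = 120 (R = 40*3 = 120)
(R + 40)*(-73) - √(1097 + k(-80)) = (120 + 40)*(-73) - √(1097 - 80) = 160*(-73) - √1017 = -11680 - 3*√113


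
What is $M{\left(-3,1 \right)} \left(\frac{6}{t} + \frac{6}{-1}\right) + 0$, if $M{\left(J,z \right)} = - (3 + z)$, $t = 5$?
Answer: $\frac{96}{5} \approx 19.2$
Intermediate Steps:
$M{\left(J,z \right)} = -3 - z$
$M{\left(-3,1 \right)} \left(\frac{6}{t} + \frac{6}{-1}\right) + 0 = \left(-3 - 1\right) \left(\frac{6}{5} + \frac{6}{-1}\right) + 0 = \left(-3 - 1\right) \left(6 \cdot \frac{1}{5} + 6 \left(-1\right)\right) + 0 = - 4 \left(\frac{6}{5} - 6\right) + 0 = \left(-4\right) \left(- \frac{24}{5}\right) + 0 = \frac{96}{5} + 0 = \frac{96}{5}$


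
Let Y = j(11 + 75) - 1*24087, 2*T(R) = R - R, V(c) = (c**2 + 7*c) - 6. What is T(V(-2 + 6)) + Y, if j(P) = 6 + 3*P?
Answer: -23823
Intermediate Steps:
V(c) = -6 + c**2 + 7*c
T(R) = 0 (T(R) = (R - R)/2 = (1/2)*0 = 0)
Y = -23823 (Y = (6 + 3*(11 + 75)) - 1*24087 = (6 + 3*86) - 24087 = (6 + 258) - 24087 = 264 - 24087 = -23823)
T(V(-2 + 6)) + Y = 0 - 23823 = -23823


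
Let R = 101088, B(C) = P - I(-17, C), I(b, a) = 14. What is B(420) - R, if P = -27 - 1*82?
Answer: -101211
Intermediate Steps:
P = -109 (P = -27 - 82 = -109)
B(C) = -123 (B(C) = -109 - 1*14 = -109 - 14 = -123)
B(420) - R = -123 - 1*101088 = -123 - 101088 = -101211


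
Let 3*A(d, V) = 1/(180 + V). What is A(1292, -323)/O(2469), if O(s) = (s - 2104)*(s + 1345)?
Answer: -1/597215190 ≈ -1.6744e-9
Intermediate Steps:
O(s) = (-2104 + s)*(1345 + s)
A(d, V) = 1/(3*(180 + V))
A(1292, -323)/O(2469) = (1/(3*(180 - 323)))/(-2829880 + 2469**2 - 759*2469) = ((1/3)/(-143))/(-2829880 + 6095961 - 1873971) = ((1/3)*(-1/143))/1392110 = -1/429*1/1392110 = -1/597215190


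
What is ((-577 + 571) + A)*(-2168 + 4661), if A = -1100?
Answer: -2757258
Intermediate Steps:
((-577 + 571) + A)*(-2168 + 4661) = ((-577 + 571) - 1100)*(-2168 + 4661) = (-6 - 1100)*2493 = -1106*2493 = -2757258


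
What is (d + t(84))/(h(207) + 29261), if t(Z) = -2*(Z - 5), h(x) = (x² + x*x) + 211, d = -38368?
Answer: -6421/19195 ≈ -0.33451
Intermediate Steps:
h(x) = 211 + 2*x² (h(x) = (x² + x²) + 211 = 2*x² + 211 = 211 + 2*x²)
t(Z) = 10 - 2*Z (t(Z) = -2*(-5 + Z) = 10 - 2*Z)
(d + t(84))/(h(207) + 29261) = (-38368 + (10 - 2*84))/((211 + 2*207²) + 29261) = (-38368 + (10 - 168))/((211 + 2*42849) + 29261) = (-38368 - 158)/((211 + 85698) + 29261) = -38526/(85909 + 29261) = -38526/115170 = -38526*1/115170 = -6421/19195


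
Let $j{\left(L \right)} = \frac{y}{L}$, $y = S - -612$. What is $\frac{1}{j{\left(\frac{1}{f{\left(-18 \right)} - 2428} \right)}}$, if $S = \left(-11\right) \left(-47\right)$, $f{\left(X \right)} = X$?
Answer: $- \frac{1}{2761534} \approx -3.6212 \cdot 10^{-7}$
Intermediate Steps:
$S = 517$
$y = 1129$ ($y = 517 - -612 = 517 + 612 = 1129$)
$j{\left(L \right)} = \frac{1129}{L}$
$\frac{1}{j{\left(\frac{1}{f{\left(-18 \right)} - 2428} \right)}} = \frac{1}{1129 \frac{1}{\frac{1}{-18 - 2428}}} = \frac{1}{1129 \frac{1}{\frac{1}{-2446}}} = \frac{1}{1129 \frac{1}{- \frac{1}{2446}}} = \frac{1}{1129 \left(-2446\right)} = \frac{1}{-2761534} = - \frac{1}{2761534}$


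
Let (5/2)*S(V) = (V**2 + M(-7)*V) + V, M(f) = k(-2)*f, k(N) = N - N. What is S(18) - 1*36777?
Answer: -183201/5 ≈ -36640.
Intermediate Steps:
k(N) = 0
M(f) = 0 (M(f) = 0*f = 0)
S(V) = 2*V/5 + 2*V**2/5 (S(V) = 2*((V**2 + 0*V) + V)/5 = 2*((V**2 + 0) + V)/5 = 2*(V**2 + V)/5 = 2*(V + V**2)/5 = 2*V/5 + 2*V**2/5)
S(18) - 1*36777 = (2/5)*18*(1 + 18) - 1*36777 = (2/5)*18*19 - 36777 = 684/5 - 36777 = -183201/5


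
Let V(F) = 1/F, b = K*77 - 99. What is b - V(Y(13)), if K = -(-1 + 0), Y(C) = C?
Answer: -287/13 ≈ -22.077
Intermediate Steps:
K = 1 (K = -1*(-1) = 1)
b = -22 (b = 1*77 - 99 = 77 - 99 = -22)
b - V(Y(13)) = -22 - 1/13 = -287/13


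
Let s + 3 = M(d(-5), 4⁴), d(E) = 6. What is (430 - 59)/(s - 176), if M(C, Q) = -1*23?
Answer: -371/202 ≈ -1.8366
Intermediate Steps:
M(C, Q) = -23
s = -26 (s = -3 - 23 = -26)
(430 - 59)/(s - 176) = (430 - 59)/(-26 - 176) = 371/(-202) = 371*(-1/202) = -371/202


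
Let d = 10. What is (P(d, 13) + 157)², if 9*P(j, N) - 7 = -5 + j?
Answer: 225625/9 ≈ 25069.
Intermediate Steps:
P(j, N) = 2/9 + j/9 (P(j, N) = 7/9 + (-5 + j)/9 = 7/9 + (-5/9 + j/9) = 2/9 + j/9)
(P(d, 13) + 157)² = ((2/9 + (⅑)*10) + 157)² = ((2/9 + 10/9) + 157)² = (4/3 + 157)² = (475/3)² = 225625/9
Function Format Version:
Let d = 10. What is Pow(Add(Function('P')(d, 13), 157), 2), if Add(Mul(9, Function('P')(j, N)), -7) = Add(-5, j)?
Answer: Rational(225625, 9) ≈ 25069.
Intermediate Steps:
Function('P')(j, N) = Add(Rational(2, 9), Mul(Rational(1, 9), j)) (Function('P')(j, N) = Add(Rational(7, 9), Mul(Rational(1, 9), Add(-5, j))) = Add(Rational(7, 9), Add(Rational(-5, 9), Mul(Rational(1, 9), j))) = Add(Rational(2, 9), Mul(Rational(1, 9), j)))
Pow(Add(Function('P')(d, 13), 157), 2) = Pow(Add(Add(Rational(2, 9), Mul(Rational(1, 9), 10)), 157), 2) = Pow(Add(Add(Rational(2, 9), Rational(10, 9)), 157), 2) = Pow(Add(Rational(4, 3), 157), 2) = Pow(Rational(475, 3), 2) = Rational(225625, 9)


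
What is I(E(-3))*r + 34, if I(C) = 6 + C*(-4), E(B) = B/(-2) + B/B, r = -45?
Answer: 214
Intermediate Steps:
E(B) = 1 - B/2 (E(B) = B*(-1/2) + 1 = -B/2 + 1 = 1 - B/2)
I(C) = 6 - 4*C
I(E(-3))*r + 34 = (6 - 4*(1 - 1/2*(-3)))*(-45) + 34 = (6 - 4*(1 + 3/2))*(-45) + 34 = (6 - 4*5/2)*(-45) + 34 = (6 - 10)*(-45) + 34 = -4*(-45) + 34 = 180 + 34 = 214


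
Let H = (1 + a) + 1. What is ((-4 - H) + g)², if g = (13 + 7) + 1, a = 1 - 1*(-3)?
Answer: 121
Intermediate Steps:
a = 4 (a = 1 + 3 = 4)
H = 6 (H = (1 + 4) + 1 = 5 + 1 = 6)
g = 21 (g = 20 + 1 = 21)
((-4 - H) + g)² = ((-4 - 1*6) + 21)² = ((-4 - 6) + 21)² = (-10 + 21)² = 11² = 121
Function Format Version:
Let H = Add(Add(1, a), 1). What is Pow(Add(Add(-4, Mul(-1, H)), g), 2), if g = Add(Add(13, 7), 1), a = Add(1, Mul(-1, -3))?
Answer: 121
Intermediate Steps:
a = 4 (a = Add(1, 3) = 4)
H = 6 (H = Add(Add(1, 4), 1) = Add(5, 1) = 6)
g = 21 (g = Add(20, 1) = 21)
Pow(Add(Add(-4, Mul(-1, H)), g), 2) = Pow(Add(Add(-4, Mul(-1, 6)), 21), 2) = Pow(Add(Add(-4, -6), 21), 2) = Pow(Add(-10, 21), 2) = Pow(11, 2) = 121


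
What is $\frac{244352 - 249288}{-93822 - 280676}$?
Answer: $\frac{2468}{187249} \approx 0.01318$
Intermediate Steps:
$\frac{244352 - 249288}{-93822 - 280676} = - \frac{4936}{-93822 - 280676} = - \frac{4936}{-374498} = \left(-4936\right) \left(- \frac{1}{374498}\right) = \frac{2468}{187249}$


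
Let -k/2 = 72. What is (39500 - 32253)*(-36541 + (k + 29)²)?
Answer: -168971052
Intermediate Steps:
k = -144 (k = -2*72 = -144)
(39500 - 32253)*(-36541 + (k + 29)²) = (39500 - 32253)*(-36541 + (-144 + 29)²) = 7247*(-36541 + (-115)²) = 7247*(-36541 + 13225) = 7247*(-23316) = -168971052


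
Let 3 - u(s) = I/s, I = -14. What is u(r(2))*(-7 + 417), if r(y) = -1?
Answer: -4510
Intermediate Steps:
u(s) = 3 + 14/s (u(s) = 3 - (-14)/s = 3 + 14/s)
u(r(2))*(-7 + 417) = (3 + 14/(-1))*(-7 + 417) = (3 + 14*(-1))*410 = (3 - 14)*410 = -11*410 = -4510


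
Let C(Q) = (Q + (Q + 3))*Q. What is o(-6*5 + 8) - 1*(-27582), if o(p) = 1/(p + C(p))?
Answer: 24272161/880 ≈ 27582.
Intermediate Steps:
C(Q) = Q*(3 + 2*Q) (C(Q) = (Q + (3 + Q))*Q = (3 + 2*Q)*Q = Q*(3 + 2*Q))
o(p) = 1/(p + p*(3 + 2*p))
o(-6*5 + 8) - 1*(-27582) = 1/(2*(-6*5 + 8)*(2 + (-6*5 + 8))) - 1*(-27582) = 1/(2*(-30 + 8)*(2 + (-30 + 8))) + 27582 = (1/2)/(-22*(2 - 22)) + 27582 = (1/2)*(-1/22)/(-20) + 27582 = (1/2)*(-1/22)*(-1/20) + 27582 = 1/880 + 27582 = 24272161/880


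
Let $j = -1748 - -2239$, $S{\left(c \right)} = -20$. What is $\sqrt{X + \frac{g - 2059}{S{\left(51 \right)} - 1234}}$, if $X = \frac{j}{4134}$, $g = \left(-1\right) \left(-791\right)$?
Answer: $\frac{\sqrt{843504001626}}{864006} \approx 1.063$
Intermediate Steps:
$j = 491$ ($j = -1748 + 2239 = 491$)
$g = 791$
$X = \frac{491}{4134} \approx 0.11877$
$\sqrt{X + \frac{g - 2059}{S{\left(51 \right)} - 1234}} = \sqrt{\frac{491}{4134} + \frac{791 - 2059}{-20 - 1234}} = \sqrt{\frac{491}{4134} - \frac{1268}{-20 - 1234}} = \sqrt{\frac{491}{4134} - \frac{1268}{-1254}} = \sqrt{\frac{491}{4134} - - \frac{634}{627}} = \sqrt{\frac{491}{4134} + \frac{634}{627}} = \sqrt{\frac{976271}{864006}} = \frac{\sqrt{843504001626}}{864006}$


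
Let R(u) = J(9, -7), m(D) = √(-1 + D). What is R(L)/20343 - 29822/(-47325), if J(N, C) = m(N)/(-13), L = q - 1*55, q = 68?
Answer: 29822/47325 - 2*√2/264459 ≈ 0.63014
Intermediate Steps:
L = 13 (L = 68 - 1*55 = 68 - 55 = 13)
J(N, C) = -√(-1 + N)/13 (J(N, C) = √(-1 + N)/(-13) = √(-1 + N)*(-1/13) = -√(-1 + N)/13)
R(u) = -2*√2/13 (R(u) = -√(-1 + 9)/13 = -2*√2/13)
R(L)/20343 - 29822/(-47325) = -2*√2/13/20343 - 29822/(-47325) = -2*√2/13*(1/20343) - 29822*(-1/47325) = -2*√2/264459 + 29822/47325 = 29822/47325 - 2*√2/264459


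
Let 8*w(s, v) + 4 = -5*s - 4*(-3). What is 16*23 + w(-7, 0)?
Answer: 2987/8 ≈ 373.38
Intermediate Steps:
w(s, v) = 1 - 5*s/8 (w(s, v) = -1/2 + (-5*s - 4*(-3))/8 = -1/2 + (-5*s + 12)/8 = -1/2 + (12 - 5*s)/8 = -1/2 + (3/2 - 5*s/8) = 1 - 5*s/8)
16*23 + w(-7, 0) = 16*23 + (1 - 5/8*(-7)) = 368 + (1 + 35/8) = 368 + 43/8 = 2987/8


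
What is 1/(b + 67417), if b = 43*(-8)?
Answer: 1/67073 ≈ 1.4909e-5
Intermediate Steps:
b = -344
1/(b + 67417) = 1/(-344 + 67417) = 1/67073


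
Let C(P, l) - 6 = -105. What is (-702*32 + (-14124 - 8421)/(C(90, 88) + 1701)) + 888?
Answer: -3843033/178 ≈ -21590.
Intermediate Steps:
C(P, l) = -99 (C(P, l) = 6 - 105 = -99)
(-702*32 + (-14124 - 8421)/(C(90, 88) + 1701)) + 888 = (-702*32 + (-14124 - 8421)/(-99 + 1701)) + 888 = (-54*416 - 22545/1602) + 888 = (-22464 - 22545*1/1602) + 888 = (-22464 - 2505/178) + 888 = -4001097/178 + 888 = -3843033/178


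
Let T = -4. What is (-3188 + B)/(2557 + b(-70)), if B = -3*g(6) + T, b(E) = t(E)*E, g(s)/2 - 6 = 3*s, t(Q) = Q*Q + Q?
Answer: 3336/335543 ≈ 0.0099421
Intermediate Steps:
t(Q) = Q + Q² (t(Q) = Q² + Q = Q + Q²)
g(s) = 12 + 6*s (g(s) = 12 + 2*(3*s) = 12 + 6*s)
b(E) = E²*(1 + E) (b(E) = (E*(1 + E))*E = E²*(1 + E))
B = -148 (B = -3*(12 + 6*6) - 4 = -3*(12 + 36) - 4 = -3*48 - 4 = -144 - 4 = -148)
(-3188 + B)/(2557 + b(-70)) = (-3188 - 148)/(2557 + (-70)²*(1 - 70)) = -3336/(2557 + 4900*(-69)) = -3336/(2557 - 338100) = -3336/(-335543) = -3336*(-1/335543) = 3336/335543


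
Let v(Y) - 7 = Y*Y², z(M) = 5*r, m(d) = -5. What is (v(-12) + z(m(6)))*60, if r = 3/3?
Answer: -102960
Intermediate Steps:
r = 1 (r = 3*(⅓) = 1)
z(M) = 5 (z(M) = 5*1 = 5)
v(Y) = 7 + Y³ (v(Y) = 7 + Y*Y² = 7 + Y³)
(v(-12) + z(m(6)))*60 = ((7 + (-12)³) + 5)*60 = ((7 - 1728) + 5)*60 = (-1721 + 5)*60 = -1716*60 = -102960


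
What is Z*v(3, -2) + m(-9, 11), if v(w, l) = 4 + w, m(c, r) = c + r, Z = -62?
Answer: -432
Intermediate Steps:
Z*v(3, -2) + m(-9, 11) = -62*(4 + 3) + (-9 + 11) = -62*7 + 2 = -434 + 2 = -432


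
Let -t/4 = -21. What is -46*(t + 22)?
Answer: -4876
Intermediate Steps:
t = 84 (t = -4*(-21) = 84)
-46*(t + 22) = -46*(84 + 22) = -46*106 = -4876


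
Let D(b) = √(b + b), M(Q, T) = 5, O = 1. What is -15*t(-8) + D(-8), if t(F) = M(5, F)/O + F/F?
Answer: -90 + 4*I ≈ -90.0 + 4.0*I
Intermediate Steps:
t(F) = 6 (t(F) = 5/1 + F/F = 5*1 + 1 = 5 + 1 = 6)
D(b) = √2*√b (D(b) = √(2*b) = √2*√b)
-15*t(-8) + D(-8) = -15*6 + √2*√(-8) = -90 + √2*(2*I*√2) = -90 + 4*I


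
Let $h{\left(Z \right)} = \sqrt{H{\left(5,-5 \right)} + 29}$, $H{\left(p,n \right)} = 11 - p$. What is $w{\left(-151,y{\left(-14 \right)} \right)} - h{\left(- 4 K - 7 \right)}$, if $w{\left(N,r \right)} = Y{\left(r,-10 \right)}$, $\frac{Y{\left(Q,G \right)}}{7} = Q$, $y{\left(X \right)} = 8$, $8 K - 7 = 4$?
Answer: $56 - \sqrt{35} \approx 50.084$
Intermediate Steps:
$K = \frac{11}{8}$ ($K = \frac{7}{8} + \frac{1}{8} \cdot 4 = \frac{7}{8} + \frac{1}{2} = \frac{11}{8} \approx 1.375$)
$Y{\left(Q,G \right)} = 7 Q$
$w{\left(N,r \right)} = 7 r$
$h{\left(Z \right)} = \sqrt{35}$ ($h{\left(Z \right)} = \sqrt{\left(11 - 5\right) + 29} = \sqrt{6 + 29} = \sqrt{35}$)
$w{\left(-151,y{\left(-14 \right)} \right)} - h{\left(- 4 K - 7 \right)} = 7 \cdot 8 - \sqrt{35} = 56 - \sqrt{35}$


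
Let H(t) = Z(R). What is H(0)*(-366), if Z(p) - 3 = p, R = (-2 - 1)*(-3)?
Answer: -4392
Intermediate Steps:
R = 9 (R = -3*(-3) = 9)
Z(p) = 3 + p
H(t) = 12 (H(t) = 3 + 9 = 12)
H(0)*(-366) = 12*(-366) = -4392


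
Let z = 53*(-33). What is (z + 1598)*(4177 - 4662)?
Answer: 73235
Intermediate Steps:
z = -1749
(z + 1598)*(4177 - 4662) = (-1749 + 1598)*(4177 - 4662) = -151*(-485) = 73235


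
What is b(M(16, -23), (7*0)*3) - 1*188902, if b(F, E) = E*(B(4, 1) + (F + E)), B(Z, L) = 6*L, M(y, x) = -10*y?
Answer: -188902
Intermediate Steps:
b(F, E) = E*(6 + E + F) (b(F, E) = E*(6*1 + (F + E)) = E*(6 + (E + F)) = E*(6 + E + F))
b(M(16, -23), (7*0)*3) - 1*188902 = ((7*0)*3)*(6 + (7*0)*3 - 10*16) - 1*188902 = (0*3)*(6 + 0*3 - 160) - 188902 = 0*(6 + 0 - 160) - 188902 = 0*(-154) - 188902 = 0 - 188902 = -188902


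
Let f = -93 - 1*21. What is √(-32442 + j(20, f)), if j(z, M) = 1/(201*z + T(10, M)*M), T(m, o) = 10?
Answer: I*√467164795/120 ≈ 180.12*I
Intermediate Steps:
f = -114 (f = -93 - 21 = -114)
j(z, M) = 1/(10*M + 201*z) (j(z, M) = 1/(201*z + 10*M) = 1/(10*M + 201*z))
√(-32442 + j(20, f)) = √(-32442 + 1/(10*(-114) + 201*20)) = √(-32442 + 1/(-1140 + 4020)) = √(-32442 + 1/2880) = √(-93432959/2880) = I*√467164795/120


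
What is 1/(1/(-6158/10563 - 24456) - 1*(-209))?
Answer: 258334886/53991980611 ≈ 0.0047847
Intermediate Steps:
1/(1/(-6158/10563 - 24456) - 1*(-209)) = 1/(1/(-6158*1/10563 - 24456) + 209) = 1/(1/(-6158/10563 - 24456) + 209) = 1/(1/(-258334886/10563) + 209) = 1/(-10563/258334886 + 209) = 1/(53991980611/258334886) = 258334886/53991980611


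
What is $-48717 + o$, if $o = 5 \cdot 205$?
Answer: $-47692$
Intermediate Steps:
$o = 1025$
$-48717 + o = -48717 + 1025 = -47692$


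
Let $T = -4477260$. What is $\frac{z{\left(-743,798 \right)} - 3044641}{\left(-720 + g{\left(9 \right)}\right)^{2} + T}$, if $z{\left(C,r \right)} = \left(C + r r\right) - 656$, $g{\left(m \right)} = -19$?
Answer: $\frac{2409236}{3931139} \approx 0.61286$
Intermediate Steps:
$z{\left(C,r \right)} = -656 + C + r^{2}$ ($z{\left(C,r \right)} = \left(C + r^{2}\right) - 656 = -656 + C + r^{2}$)
$\frac{z{\left(-743,798 \right)} - 3044641}{\left(-720 + g{\left(9 \right)}\right)^{2} + T} = \frac{\left(-656 - 743 + 798^{2}\right) - 3044641}{\left(-720 - 19\right)^{2} - 4477260} = \frac{\left(-656 - 743 + 636804\right) - 3044641}{\left(-739\right)^{2} - 4477260} = \frac{635405 - 3044641}{546121 - 4477260} = - \frac{2409236}{-3931139} = \left(-2409236\right) \left(- \frac{1}{3931139}\right) = \frac{2409236}{3931139}$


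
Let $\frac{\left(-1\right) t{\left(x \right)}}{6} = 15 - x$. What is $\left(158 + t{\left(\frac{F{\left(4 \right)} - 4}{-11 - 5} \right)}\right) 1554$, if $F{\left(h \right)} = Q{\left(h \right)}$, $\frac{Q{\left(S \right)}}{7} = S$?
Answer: $91686$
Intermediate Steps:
$Q{\left(S \right)} = 7 S$
$F{\left(h \right)} = 7 h$
$t{\left(x \right)} = -90 + 6 x$ ($t{\left(x \right)} = - 6 \left(15 - x\right) = -90 + 6 x$)
$\left(158 + t{\left(\frac{F{\left(4 \right)} - 4}{-11 - 5} \right)}\right) 1554 = \left(158 - \left(90 - 6 \frac{7 \cdot 4 - 4}{-11 - 5}\right)\right) 1554 = \left(158 - \left(90 - 6 \frac{28 - 4}{-16}\right)\right) 1554 = \left(158 - \left(90 - 6 \cdot 24 \left(- \frac{1}{16}\right)\right)\right) 1554 = \left(158 + \left(-90 + 6 \left(- \frac{3}{2}\right)\right)\right) 1554 = \left(158 - 99\right) 1554 = 59 \cdot 1554 = 91686$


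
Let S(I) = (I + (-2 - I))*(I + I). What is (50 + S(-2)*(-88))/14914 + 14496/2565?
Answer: 35752639/6375735 ≈ 5.6076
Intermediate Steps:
S(I) = -4*I
(50 + S(-2)*(-88))/14914 + 14496/2565 = (50 - 4*(-2)*(-88))/14914 + 14496/2565 = (50 + 8*(-88))*(1/14914) + 14496*(1/2565) = (50 - 704)*(1/14914) + 4832/855 = -654*1/14914 + 4832/855 = -327/7457 + 4832/855 = 35752639/6375735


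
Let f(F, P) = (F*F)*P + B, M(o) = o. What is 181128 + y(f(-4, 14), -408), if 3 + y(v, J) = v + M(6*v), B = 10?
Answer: 182763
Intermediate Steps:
f(F, P) = 10 + P*F**2 (f(F, P) = (F*F)*P + 10 = F**2*P + 10 = P*F**2 + 10 = 10 + P*F**2)
y(v, J) = -3 + 7*v (y(v, J) = -3 + (v + 6*v) = -3 + 7*v)
181128 + y(f(-4, 14), -408) = 181128 + (-3 + 7*(10 + 14*(-4)**2)) = 181128 + (-3 + 7*(10 + 14*16)) = 181128 + (-3 + 7*(10 + 224)) = 181128 + (-3 + 7*234) = 181128 + (-3 + 1638) = 181128 + 1635 = 182763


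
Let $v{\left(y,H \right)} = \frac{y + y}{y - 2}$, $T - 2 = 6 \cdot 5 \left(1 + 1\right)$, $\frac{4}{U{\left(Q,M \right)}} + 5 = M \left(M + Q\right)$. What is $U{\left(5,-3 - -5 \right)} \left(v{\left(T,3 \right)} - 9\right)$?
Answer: $- \frac{416}{135} \approx -3.0815$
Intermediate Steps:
$U{\left(Q,M \right)} = \frac{4}{-5 + M \left(M + Q\right)}$
$T = 62$ ($T = 2 + 6 \cdot 5 \left(1 + 1\right) = 2 + 30 \cdot 2 = 2 + 60 = 62$)
$v{\left(y,H \right)} = \frac{2 y}{-2 + y}$
$U{\left(5,-3 - -5 \right)} \left(v{\left(T,3 \right)} - 9\right) = \frac{4}{-5 + \left(-3 - -5\right)^{2} + \left(-3 - -5\right) 5} \left(2 \cdot 62 \frac{1}{-2 + 62} - 9\right) = \frac{4}{-5 + \left(-3 + 5\right)^{2} + \left(-3 + 5\right) 5} \left(2 \cdot 62 \cdot \frac{1}{60} - 9\right) = \frac{4}{-5 + 2^{2} + 2 \cdot 5} \left(2 \cdot 62 \cdot \frac{1}{60} - 9\right) = \frac{4}{-5 + 4 + 10} \left(\frac{31}{15} - 9\right) = \frac{4}{9} \left(- \frac{104}{15}\right) = - \frac{416}{135}$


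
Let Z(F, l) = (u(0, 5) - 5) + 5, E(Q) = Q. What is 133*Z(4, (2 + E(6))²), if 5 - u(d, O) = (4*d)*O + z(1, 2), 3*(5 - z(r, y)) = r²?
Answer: 133/3 ≈ 44.333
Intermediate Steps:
z(r, y) = 5 - r²/3
u(d, O) = ⅓ - 4*O*d (u(d, O) = 5 - ((4*d)*O + (5 - ⅓*1²)) = 5 - (4*O*d + (5 - ⅓*1)) = 5 - (4*O*d + (5 - ⅓)) = 5 - (4*O*d + 14/3) = 5 - (14/3 + 4*O*d) = 5 + (-14/3 - 4*O*d) = ⅓ - 4*O*d)
Z(F, l) = ⅓ (Z(F, l) = ((⅓ - 4*5*0) - 5) + 5 = ((⅓ + 0) - 5) + 5 = (⅓ - 5) + 5 = -14/3 + 5 = ⅓)
133*Z(4, (2 + E(6))²) = 133*(⅓) = 133/3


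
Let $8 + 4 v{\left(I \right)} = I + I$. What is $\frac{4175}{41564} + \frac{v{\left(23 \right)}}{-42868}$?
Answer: $\frac{89289521}{890882776} \approx 0.10023$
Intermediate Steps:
$v{\left(I \right)} = -2 + \frac{I}{2}$ ($v{\left(I \right)} = -2 + \frac{I + I}{4} = -2 + \frac{2 I}{4} = -2 + \frac{I}{2}$)
$\frac{4175}{41564} + \frac{v{\left(23 \right)}}{-42868} = \frac{4175}{41564} + \frac{-2 + \frac{1}{2} \cdot 23}{-42868} = 4175 \cdot \frac{1}{41564} + \left(-2 + \frac{23}{2}\right) \left(- \frac{1}{42868}\right) = \frac{4175}{41564} + \frac{19}{2} \left(- \frac{1}{42868}\right) = \frac{4175}{41564} - \frac{19}{85736} = \frac{89289521}{890882776}$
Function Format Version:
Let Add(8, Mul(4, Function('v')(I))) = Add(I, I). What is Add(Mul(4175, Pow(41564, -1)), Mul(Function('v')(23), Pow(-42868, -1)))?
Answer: Rational(89289521, 890882776) ≈ 0.10023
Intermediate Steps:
Function('v')(I) = Add(-2, Mul(Rational(1, 2), I)) (Function('v')(I) = Add(-2, Mul(Rational(1, 4), Add(I, I))) = Add(-2, Mul(Rational(1, 4), Mul(2, I))) = Add(-2, Mul(Rational(1, 2), I)))
Add(Mul(4175, Pow(41564, -1)), Mul(Function('v')(23), Pow(-42868, -1))) = Add(Mul(4175, Pow(41564, -1)), Mul(Add(-2, Mul(Rational(1, 2), 23)), Pow(-42868, -1))) = Add(Mul(4175, Rational(1, 41564)), Mul(Add(-2, Rational(23, 2)), Rational(-1, 42868))) = Add(Rational(4175, 41564), Mul(Rational(19, 2), Rational(-1, 42868))) = Add(Rational(4175, 41564), Rational(-19, 85736)) = Rational(89289521, 890882776)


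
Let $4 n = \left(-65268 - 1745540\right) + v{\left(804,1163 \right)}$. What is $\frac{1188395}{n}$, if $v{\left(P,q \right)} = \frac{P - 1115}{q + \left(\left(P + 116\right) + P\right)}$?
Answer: $- \frac{13723585460}{5227803007} \approx -2.6251$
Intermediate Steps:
$v{\left(P,q \right)} = \frac{-1115 + P}{116 + q + 2 P}$ ($v{\left(P,q \right)} = \frac{-1115 + P}{q + \left(\left(116 + P\right) + P\right)} = \frac{-1115 + P}{q + \left(116 + 2 P\right)} = \frac{-1115 + P}{116 + q + 2 P}$)
$n = - \frac{5227803007}{11548}$ ($n = \frac{\left(-65268 - 1745540\right) + \frac{-1115 + 804}{116 + 1163 + 2 \cdot 804}}{4} = \frac{-1810808 + \frac{1}{116 + 1163 + 1608} \left(-311\right)}{4} = \frac{-1810808 + \frac{1}{2887} \left(-311\right)}{4} = \frac{-1810808 - \frac{311}{2887}}{4} = \frac{1}{4} \left(- \frac{5227803007}{2887}\right) = - \frac{5227803007}{11548} \approx -4.527 \cdot 10^{5}$)
$\frac{1188395}{n} = \frac{1188395}{- \frac{5227803007}{11548}} = 1188395 \left(- \frac{11548}{5227803007}\right) = - \frac{13723585460}{5227803007}$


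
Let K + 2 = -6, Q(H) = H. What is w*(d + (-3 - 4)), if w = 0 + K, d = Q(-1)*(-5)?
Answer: 16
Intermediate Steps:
K = -8 (K = -2 - 6 = -8)
d = 5 (d = -1*(-5) = 5)
w = -8 (w = 0 - 8 = -8)
w*(d + (-3 - 4)) = -8*(5 + (-3 - 4)) = -8*(5 - 7) = -8*(-2) = 16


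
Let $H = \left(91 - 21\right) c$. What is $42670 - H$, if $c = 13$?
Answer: $41760$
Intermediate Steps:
$H = 910$ ($H = \left(91 - 21\right) 13 = 70 \cdot 13 = 910$)
$42670 - H = 42670 - 910 = 41760$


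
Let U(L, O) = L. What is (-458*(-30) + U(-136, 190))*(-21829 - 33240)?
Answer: -749158676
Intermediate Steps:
(-458*(-30) + U(-136, 190))*(-21829 - 33240) = (-458*(-30) - 136)*(-21829 - 33240) = (13740 - 136)*(-55069) = 13604*(-55069) = -749158676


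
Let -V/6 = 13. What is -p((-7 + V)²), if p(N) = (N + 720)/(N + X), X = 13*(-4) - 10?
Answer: -7945/7163 ≈ -1.1092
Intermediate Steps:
V = -78 (V = -6*13 = -78)
X = -62 (X = -52 - 10 = -62)
p(N) = (720 + N)/(-62 + N) (p(N) = (N + 720)/(N - 62) = (720 + N)/(-62 + N))
-p((-7 + V)²) = -(720 + (-7 - 78)²)/(-62 + (-7 - 78)²) = -(720 + (-85)²)/(-62 + (-85)²) = -(720 + 7225)/(-62 + 7225) = -7945/7163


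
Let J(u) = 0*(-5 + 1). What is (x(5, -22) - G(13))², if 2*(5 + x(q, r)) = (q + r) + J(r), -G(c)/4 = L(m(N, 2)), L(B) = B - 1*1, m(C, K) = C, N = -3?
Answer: 3481/4 ≈ 870.25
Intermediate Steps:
L(B) = -1 + B (L(B) = B - 1 = -1 + B)
J(u) = 0 (J(u) = 0*(-4) = 0)
G(c) = 16 (G(c) = -4*(-1 - 3) = -4*(-4) = 16)
x(q, r) = -5 + q/2 + r/2 (x(q, r) = -5 + ((q + r) + 0)/2 = -5 + (q + r)/2 = -5 + (q/2 + r/2) = -5 + q/2 + r/2)
(x(5, -22) - G(13))² = ((-5 + (½)*5 + (½)*(-22)) - 1*16)² = ((-5 + 5/2 - 11) - 16)² = (-27/2 - 16)² = (-59/2)² = 3481/4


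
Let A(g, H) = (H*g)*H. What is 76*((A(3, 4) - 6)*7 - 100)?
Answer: 14744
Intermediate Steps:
A(g, H) = g*H**2
76*((A(3, 4) - 6)*7 - 100) = 76*((3*4**2 - 6)*7 - 100) = 76*((3*16 - 6)*7 - 100) = 76*((48 - 6)*7 - 100) = 76*(42*7 - 100) = 76*(294 - 100) = 76*194 = 14744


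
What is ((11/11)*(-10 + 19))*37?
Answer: 333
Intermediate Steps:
((11/11)*(-10 + 19))*37 = ((11*(1/11))*9)*37 = (1*9)*37 = 9*37 = 333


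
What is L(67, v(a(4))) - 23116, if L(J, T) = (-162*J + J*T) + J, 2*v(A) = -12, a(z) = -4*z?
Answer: -34305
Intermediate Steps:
v(A) = -6 (v(A) = (½)*(-12) = -6)
L(J, T) = -161*J + J*T
L(67, v(a(4))) - 23116 = 67*(-161 - 6) - 23116 = 67*(-167) - 23116 = -11189 - 23116 = -34305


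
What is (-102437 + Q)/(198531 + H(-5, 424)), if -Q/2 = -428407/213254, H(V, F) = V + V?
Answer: -10922121592/21167698667 ≈ -0.51598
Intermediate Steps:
H(V, F) = 2*V
Q = 428407/106627 (Q = -(-856814)/213254 = -2*(-428407/213254) = 428407/106627 ≈ 4.0178)
(-102437 + Q)/(198531 + H(-5, 424)) = (-102437 + 428407/106627)/(198531 + 2*(-5)) = -10922121592/(106627*(198531 - 10)) = -10922121592/106627/198521 = -10922121592/106627*1/198521 = -10922121592/21167698667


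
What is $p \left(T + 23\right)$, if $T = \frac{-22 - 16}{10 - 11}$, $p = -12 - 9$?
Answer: $-1281$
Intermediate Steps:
$p = -21$ ($p = -12 - 9 = -21$)
$T = 38$ ($T = - \frac{38}{-1} = \left(-38\right) \left(-1\right) = 38$)
$p \left(T + 23\right) = - 21 \left(38 + 23\right) = \left(-21\right) 61 = -1281$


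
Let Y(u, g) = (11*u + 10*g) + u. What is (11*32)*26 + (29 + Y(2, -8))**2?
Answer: 9881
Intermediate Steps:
Y(u, g) = 10*g + 12*u (Y(u, g) = (10*g + 11*u) + u = 10*g + 12*u)
(11*32)*26 + (29 + Y(2, -8))**2 = (11*32)*26 + (29 + (10*(-8) + 12*2))**2 = 352*26 + (29 + (-80 + 24))**2 = 9152 + (29 - 56)**2 = 9152 + (-27)**2 = 9152 + 729 = 9881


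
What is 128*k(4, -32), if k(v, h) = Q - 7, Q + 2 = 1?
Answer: -1024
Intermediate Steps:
Q = -1 (Q = -2 + 1 = -1)
k(v, h) = -8 (k(v, h) = -1 - 7 = -8)
128*k(4, -32) = 128*(-8) = -1024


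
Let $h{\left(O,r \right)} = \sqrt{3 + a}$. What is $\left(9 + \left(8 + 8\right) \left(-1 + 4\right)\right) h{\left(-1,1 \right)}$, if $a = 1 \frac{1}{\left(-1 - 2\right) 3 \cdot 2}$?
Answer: $\frac{19 \sqrt{106}}{2} \approx 97.808$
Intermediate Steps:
$a = - \frac{1}{18}$ ($a = 1 \frac{1}{\left(-1 - 2\right) 3 \cdot 2} = 1 \frac{1}{\left(-3\right) 3 \cdot 2} = 1 \frac{1}{\left(-9\right) 2} = 1 \frac{1}{-18} = 1 \left(- \frac{1}{18}\right) = - \frac{1}{18} \approx -0.055556$)
$h{\left(O,r \right)} = \frac{\sqrt{106}}{6}$ ($h{\left(O,r \right)} = \sqrt{3 - \frac{1}{18}} = \sqrt{\frac{53}{18}} = \frac{\sqrt{106}}{6}$)
$\left(9 + \left(8 + 8\right) \left(-1 + 4\right)\right) h{\left(-1,1 \right)} = \left(9 + \left(8 + 8\right) \left(-1 + 4\right)\right) \frac{\sqrt{106}}{6} = \left(9 + 16 \cdot 3\right) \frac{\sqrt{106}}{6} = \left(9 + 48\right) \frac{\sqrt{106}}{6} = 57 \frac{\sqrt{106}}{6} = \frac{19 \sqrt{106}}{2}$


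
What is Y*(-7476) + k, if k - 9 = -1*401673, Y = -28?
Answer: -192336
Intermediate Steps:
k = -401664 (k = 9 - 1*401673 = 9 - 401673 = -401664)
Y*(-7476) + k = -28*(-7476) - 401664 = 209328 - 401664 = -192336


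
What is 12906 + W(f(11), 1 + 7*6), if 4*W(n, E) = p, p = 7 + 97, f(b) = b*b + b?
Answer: 12932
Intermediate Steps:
f(b) = b + b² (f(b) = b² + b = b + b²)
p = 104
W(n, E) = 26 (W(n, E) = (¼)*104 = 26)
12906 + W(f(11), 1 + 7*6) = 12906 + 26 = 12932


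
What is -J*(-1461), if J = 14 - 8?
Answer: 8766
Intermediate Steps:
J = 6
-J*(-1461) = -6*(-1461) = -1*(-8766) = 8766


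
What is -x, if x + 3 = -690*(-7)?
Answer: -4827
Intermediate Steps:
x = 4827 (x = -3 - 690*(-7) = -3 + 4830 = 4827)
-x = -1*4827 = -4827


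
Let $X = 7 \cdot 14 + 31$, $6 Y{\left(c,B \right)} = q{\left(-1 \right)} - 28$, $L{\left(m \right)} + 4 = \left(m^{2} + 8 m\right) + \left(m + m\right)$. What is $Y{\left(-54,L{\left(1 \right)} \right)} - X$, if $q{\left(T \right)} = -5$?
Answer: $- \frac{269}{2} \approx -134.5$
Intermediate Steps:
$L{\left(m \right)} = -4 + m^{2} + 10 m$ ($L{\left(m \right)} = -4 + \left(\left(m^{2} + 8 m\right) + \left(m + m\right)\right) = -4 + \left(\left(m^{2} + 8 m\right) + 2 m\right) = -4 + \left(m^{2} + 10 m\right) = -4 + m^{2} + 10 m$)
$Y{\left(c,B \right)} = - \frac{11}{2}$ ($Y{\left(c,B \right)} = \frac{-5 - 28}{6} = \frac{1}{6} \left(-33\right) = - \frac{11}{2}$)
$X = 129$ ($X = 98 + 31 = 129$)
$Y{\left(-54,L{\left(1 \right)} \right)} - X = - \frac{11}{2} - 129 = - \frac{269}{2}$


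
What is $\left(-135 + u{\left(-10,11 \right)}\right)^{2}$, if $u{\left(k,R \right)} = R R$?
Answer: $196$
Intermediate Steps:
$u{\left(k,R \right)} = R^{2}$
$\left(-135 + u{\left(-10,11 \right)}\right)^{2} = \left(-135 + 11^{2}\right)^{2} = \left(-135 + 121\right)^{2} = \left(-14\right)^{2} = 196$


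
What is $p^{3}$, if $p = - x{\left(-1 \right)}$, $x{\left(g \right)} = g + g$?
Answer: $8$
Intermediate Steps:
$x{\left(g \right)} = 2 g$
$p = 2$ ($p = - 2 \left(-1\right) = \left(-1\right) \left(-2\right) = 2$)
$p^{3} = 2^{3} = 8$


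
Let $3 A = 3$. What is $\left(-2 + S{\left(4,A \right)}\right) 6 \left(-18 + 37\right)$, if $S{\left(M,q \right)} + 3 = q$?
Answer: $-456$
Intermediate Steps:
$A = 1$ ($A = \frac{1}{3} \cdot 3 = 1$)
$S{\left(M,q \right)} = -3 + q$
$\left(-2 + S{\left(4,A \right)}\right) 6 \left(-18 + 37\right) = \left(-2 + \left(-3 + 1\right)\right) 6 \left(-18 + 37\right) = \left(-2 - 2\right) 6 \cdot 19 = \left(-4\right) 6 \cdot 19 = \left(-24\right) 19 = -456$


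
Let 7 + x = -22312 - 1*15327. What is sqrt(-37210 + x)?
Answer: 2*I*sqrt(18714) ≈ 273.6*I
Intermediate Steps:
x = -37646 (x = -7 + (-22312 - 1*15327) = -7 + (-22312 - 15327) = -7 - 37639 = -37646)
sqrt(-37210 + x) = sqrt(-37210 - 37646) = sqrt(-74856) = 2*I*sqrt(18714)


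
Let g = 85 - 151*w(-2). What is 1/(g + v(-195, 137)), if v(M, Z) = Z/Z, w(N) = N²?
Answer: -1/518 ≈ -0.0019305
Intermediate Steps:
v(M, Z) = 1
g = -519 (g = 85 - 151*(-2)² = 85 - 151*4 = 85 - 604 = -519)
1/(g + v(-195, 137)) = 1/(-519 + 1) = 1/(-518) = -1/518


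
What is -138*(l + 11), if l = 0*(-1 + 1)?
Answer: -1518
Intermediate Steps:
l = 0 (l = 0*0 = 0)
-138*(l + 11) = -138*(0 + 11) = -138*11 = -1518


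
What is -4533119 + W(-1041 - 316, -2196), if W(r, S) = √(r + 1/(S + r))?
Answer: -4533119 + I*√17130512366/3553 ≈ -4.5331e+6 + 36.837*I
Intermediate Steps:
-4533119 + W(-1041 - 316, -2196) = -4533119 + √((1 + (-1041 - 316)*(-2196 + (-1041 - 316)))/(-2196 + (-1041 - 316))) = -4533119 + √((1 - 1357*(-2196 - 1357))/(-2196 - 1357)) = -4533119 + √((1 - 1357*(-3553))/(-3553)) = -4533119 + √(-(1 + 4821421)/3553) = -4533119 + √(-1/3553*4821422) = -4533119 + √(-4821422/3553) = -4533119 + I*√17130512366/3553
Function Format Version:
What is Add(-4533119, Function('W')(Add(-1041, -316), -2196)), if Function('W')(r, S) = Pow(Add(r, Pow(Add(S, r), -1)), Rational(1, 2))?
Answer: Add(-4533119, Mul(Rational(1, 3553), I, Pow(17130512366, Rational(1, 2)))) ≈ Add(-4.5331e+6, Mul(36.837, I))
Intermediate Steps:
Add(-4533119, Function('W')(Add(-1041, -316), -2196)) = Add(-4533119, Pow(Mul(Pow(Add(-2196, Add(-1041, -316)), -1), Add(1, Mul(Add(-1041, -316), Add(-2196, Add(-1041, -316))))), Rational(1, 2))) = Add(-4533119, Pow(Mul(Pow(Add(-2196, -1357), -1), Add(1, Mul(-1357, Add(-2196, -1357)))), Rational(1, 2))) = Add(-4533119, Pow(Mul(Pow(-3553, -1), Add(1, Mul(-1357, -3553))), Rational(1, 2))) = Add(-4533119, Pow(Mul(Rational(-1, 3553), Add(1, 4821421)), Rational(1, 2))) = Add(-4533119, Pow(Mul(Rational(-1, 3553), 4821422), Rational(1, 2))) = Add(-4533119, Pow(Rational(-4821422, 3553), Rational(1, 2))) = Add(-4533119, Mul(Rational(1, 3553), I, Pow(17130512366, Rational(1, 2))))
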